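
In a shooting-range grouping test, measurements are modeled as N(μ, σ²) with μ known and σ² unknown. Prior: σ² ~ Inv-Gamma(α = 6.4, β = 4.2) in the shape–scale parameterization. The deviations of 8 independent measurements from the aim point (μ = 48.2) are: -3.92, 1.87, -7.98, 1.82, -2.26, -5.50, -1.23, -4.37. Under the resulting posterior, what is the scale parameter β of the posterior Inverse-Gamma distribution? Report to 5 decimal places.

75.11175

With known mean μ and an Inverse-Gamma(α, β) prior on σ², the Normal likelihood is conjugate: posterior is Inv-Gamma(α + n/2, β + Σ(xᵢ−μ)²/2).
Σ(xᵢ−μ)² = (-3.92)² + (1.87)² + (-7.98)² + (1.82)² + (-2.26)² + (-5.50)² + (-1.23)² + (-4.37)² = 141.8235.
Posterior: Inv-Gamma(6.4 + 8/2, 4.2 + 141.8235/2) = Inv-Gamma(10.40, 75.11175).
Posterior β = 75.11175.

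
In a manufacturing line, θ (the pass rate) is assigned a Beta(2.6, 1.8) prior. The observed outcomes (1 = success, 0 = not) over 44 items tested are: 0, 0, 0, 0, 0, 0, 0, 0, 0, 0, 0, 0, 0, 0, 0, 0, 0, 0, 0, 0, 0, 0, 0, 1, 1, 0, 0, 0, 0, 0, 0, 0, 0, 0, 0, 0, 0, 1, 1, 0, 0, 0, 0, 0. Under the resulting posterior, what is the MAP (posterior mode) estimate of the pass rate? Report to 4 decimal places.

The Beta prior is conjugate to a Binomial/Bernoulli likelihood; the update adds successes to α and failures to β.
Posterior: Beta(α+k, β+n−k) = Beta(2.6+4, 1.8+40) = Beta(6.6, 41.8).
Mode of Beta(a,b) for a,b>1 is (a−1)/(a+b−2) = 5.6/46.4 = 0.1207.

0.1207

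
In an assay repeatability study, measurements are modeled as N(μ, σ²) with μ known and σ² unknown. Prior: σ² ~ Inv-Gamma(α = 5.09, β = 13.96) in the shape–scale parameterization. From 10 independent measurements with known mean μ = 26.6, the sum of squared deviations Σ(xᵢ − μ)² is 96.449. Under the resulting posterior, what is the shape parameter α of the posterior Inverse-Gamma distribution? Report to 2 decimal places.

With known mean μ and an Inverse-Gamma(α, β) prior on σ², the Normal likelihood is conjugate: posterior is Inv-Gamma(α + n/2, β + Σ(xᵢ−μ)²/2).
Posterior: Inv-Gamma(5.09 + 10/2, 13.96 + 96.449/2) = Inv-Gamma(10.09, 62.1845).
Posterior α = 10.09.

10.09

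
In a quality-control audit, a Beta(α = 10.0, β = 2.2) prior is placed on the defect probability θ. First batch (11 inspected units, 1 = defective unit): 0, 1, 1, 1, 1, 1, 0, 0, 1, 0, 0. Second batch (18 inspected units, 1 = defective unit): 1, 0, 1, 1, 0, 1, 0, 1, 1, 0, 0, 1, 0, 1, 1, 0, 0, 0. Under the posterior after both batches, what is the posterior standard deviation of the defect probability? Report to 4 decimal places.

The Beta prior is conjugate to a Binomial/Bernoulli likelihood; the update adds successes to α and failures to β.
After batch 1: Beta(10.0+6, 2.2+5) = Beta(16.0, 7.2).
After batch 2: Beta(16.0+9, 7.2+9) = Beta(25.0, 16.2).
Var = αβ/((α+β)²(α+β+1)) = 25.0·16.2/(41.2²·42.2) = 0.00565390; SD = √0.00565390 = 0.0752.

0.0752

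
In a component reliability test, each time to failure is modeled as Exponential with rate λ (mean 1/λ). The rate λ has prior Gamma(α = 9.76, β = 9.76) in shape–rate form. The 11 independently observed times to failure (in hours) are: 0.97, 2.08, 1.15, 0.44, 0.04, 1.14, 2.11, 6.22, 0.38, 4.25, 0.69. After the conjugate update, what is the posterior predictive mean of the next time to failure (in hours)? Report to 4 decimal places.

1.4793

With a Gamma(shape α, rate β) prior on the exponential rate λ, the posterior after n observations with total T = Σxᵢ is Gamma(α+n, β+T).
Sum of observations T = 19.47 hours; n = 11.
Posterior: Gamma(9.76+11, 9.76+19.47) = Gamma(20.76, 29.23).
The predictive distribution for the next observation is Lomax; its mean is β/(α−1) = 29.23/19.76 = 1.4793.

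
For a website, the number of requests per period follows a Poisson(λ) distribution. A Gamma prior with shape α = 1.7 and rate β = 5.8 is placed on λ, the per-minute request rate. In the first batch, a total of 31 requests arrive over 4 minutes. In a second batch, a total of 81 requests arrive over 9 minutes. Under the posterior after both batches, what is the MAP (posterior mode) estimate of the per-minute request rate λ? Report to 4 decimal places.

5.9947

With a Gamma(shape α, rate β) prior, the Poisson likelihood is conjugate: the posterior is Gamma(α + ΣXᵢ, β + n).
After batch 1: Gamma(α+S, β+n) = Gamma(1.7+31, 5.8+4) = Gamma(32.7, 9.8).
After batch 2: Gamma(α+S, β+n) = Gamma(32.7+81, 9.8+9) = Gamma(113.7, 18.8).
Mode of Gamma(α,β) for α≥1 is (α−1)/β = 112.7/18.8 = 5.9947.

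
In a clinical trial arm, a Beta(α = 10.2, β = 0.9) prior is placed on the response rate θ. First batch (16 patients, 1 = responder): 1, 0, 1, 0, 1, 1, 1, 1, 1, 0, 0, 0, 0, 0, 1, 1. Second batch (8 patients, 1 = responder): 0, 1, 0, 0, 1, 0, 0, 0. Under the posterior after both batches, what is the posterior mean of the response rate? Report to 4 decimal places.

0.6040

The Beta prior is conjugate to a Binomial/Bernoulli likelihood; the update adds successes to α and failures to β.
After batch 1: Beta(10.2+9, 0.9+7) = Beta(19.2, 7.9).
After batch 2: Beta(19.2+2, 7.9+6) = Beta(21.2, 13.9).
Posterior mean = α/(α+β) = 21.2/35.1 = 0.6040.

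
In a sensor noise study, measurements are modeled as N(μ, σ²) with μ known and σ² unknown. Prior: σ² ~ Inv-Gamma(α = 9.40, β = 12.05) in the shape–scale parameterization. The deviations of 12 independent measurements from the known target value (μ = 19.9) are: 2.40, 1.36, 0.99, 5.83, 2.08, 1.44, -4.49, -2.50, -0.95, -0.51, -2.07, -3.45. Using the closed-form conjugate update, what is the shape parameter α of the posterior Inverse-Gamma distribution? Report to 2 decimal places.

15.40

With known mean μ and an Inverse-Gamma(α, β) prior on σ², the Normal likelihood is conjugate: posterior is Inv-Gamma(α + n/2, β + Σ(xᵢ−μ)²/2).
Σ(xᵢ−μ)² = (2.40)² + (1.36)² + (0.99)² + (5.83)² + (2.08)² + (1.44)² + (-4.49)² + (-2.50)² + (-0.95)² + (-0.51)² + (-2.07)² + (-3.45)² = 92.7387.
Posterior: Inv-Gamma(9.40 + 12/2, 12.05 + 92.7387/2) = Inv-Gamma(15.40, 58.41935).
Posterior α = 15.40.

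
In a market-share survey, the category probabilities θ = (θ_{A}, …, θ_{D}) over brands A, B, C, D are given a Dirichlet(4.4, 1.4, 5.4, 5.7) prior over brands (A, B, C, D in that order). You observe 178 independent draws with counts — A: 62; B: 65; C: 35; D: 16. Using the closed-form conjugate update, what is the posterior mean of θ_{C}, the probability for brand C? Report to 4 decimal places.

0.2073

The Dirichlet prior is conjugate to the Multinomial likelihood: each posterior αⱼ = prior αⱼ + observed count nⱼ.
Posterior concentration: (66.4, 66.4, 40.4, 21.7), total = 194.9.
E[θ_{C}|data] = α_{C}/Σα = 40.4/194.9 = 0.2073.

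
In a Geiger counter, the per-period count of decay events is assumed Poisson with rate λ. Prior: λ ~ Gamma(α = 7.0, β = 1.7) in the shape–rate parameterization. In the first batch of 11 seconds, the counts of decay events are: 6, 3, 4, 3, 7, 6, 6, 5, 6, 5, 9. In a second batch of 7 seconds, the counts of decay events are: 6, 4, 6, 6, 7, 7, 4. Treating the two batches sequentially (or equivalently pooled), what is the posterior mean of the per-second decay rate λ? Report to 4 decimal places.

5.4315

With a Gamma(shape α, rate β) prior, the Poisson likelihood is conjugate: the posterior is Gamma(α + ΣXᵢ, β + n).
Batch 1: sum of counts S = 60 over n = 11 seconds.
After batch 1: Gamma(α+S, β+n) = Gamma(7.0+60, 1.7+11) = Gamma(67.0, 12.7).
Batch 2: sum of counts S = 40 over n = 7 seconds.
After batch 2: Gamma(α+S, β+n) = Gamma(67.0+40, 12.7+7) = Gamma(107.0, 19.7).
Posterior mean = α/β = 107.0/19.7 = 5.4315.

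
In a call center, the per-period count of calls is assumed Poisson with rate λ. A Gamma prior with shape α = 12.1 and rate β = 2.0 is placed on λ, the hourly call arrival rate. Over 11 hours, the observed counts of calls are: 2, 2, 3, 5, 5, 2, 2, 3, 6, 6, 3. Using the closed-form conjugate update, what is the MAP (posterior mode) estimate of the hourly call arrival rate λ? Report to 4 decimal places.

3.8538

With a Gamma(shape α, rate β) prior, the Poisson likelihood is conjugate: the posterior is Gamma(α + ΣXᵢ, β + n).
Sum of counts S = 39 over n = 11 hours.
Posterior: Gamma(α+S, β+n) = Gamma(12.1+39, 2.0+11) = Gamma(51.1, 13.0).
Mode of Gamma(α,β) for α≥1 is (α−1)/β = 50.1/13.0 = 3.8538.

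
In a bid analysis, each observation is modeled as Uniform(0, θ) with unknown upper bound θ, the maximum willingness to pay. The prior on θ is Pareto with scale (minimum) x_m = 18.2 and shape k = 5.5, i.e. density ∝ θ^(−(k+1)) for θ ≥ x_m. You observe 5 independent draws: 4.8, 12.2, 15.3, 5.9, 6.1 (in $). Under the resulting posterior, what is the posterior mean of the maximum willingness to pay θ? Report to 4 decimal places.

A Pareto(scale x_m, shape k) prior on the upper bound θ of Uniform(0, θ) is conjugate: posterior is Pareto(max(x_m, max xᵢ), k + n).
Sample maximum = 15.3; prior scale x_m = 18.2 → posterior scale = max = 18.2.
Posterior shape = 5.5 + 5 = 10.5.
E[θ|data] = k·x_m/(k−1) = 10.5·18.2/9.5 = 20.1158.

20.1158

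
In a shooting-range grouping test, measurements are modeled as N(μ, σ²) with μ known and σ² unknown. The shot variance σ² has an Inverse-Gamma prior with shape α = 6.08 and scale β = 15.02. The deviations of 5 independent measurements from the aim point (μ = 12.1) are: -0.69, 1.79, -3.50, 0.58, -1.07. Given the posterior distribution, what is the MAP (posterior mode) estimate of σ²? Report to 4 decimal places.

2.4766

With known mean μ and an Inverse-Gamma(α, β) prior on σ², the Normal likelihood is conjugate: posterior is Inv-Gamma(α + n/2, β + Σ(xᵢ−μ)²/2).
Σ(xᵢ−μ)² = (-0.69)² + (1.79)² + (-3.50)² + (0.58)² + (-1.07)² = 17.4115.
Posterior: Inv-Gamma(6.08 + 5/2, 15.02 + 17.4115/2) = Inv-Gamma(8.58, 23.72575).
Mode = β/(α+1) = 23.72575/9.58 = 2.4766.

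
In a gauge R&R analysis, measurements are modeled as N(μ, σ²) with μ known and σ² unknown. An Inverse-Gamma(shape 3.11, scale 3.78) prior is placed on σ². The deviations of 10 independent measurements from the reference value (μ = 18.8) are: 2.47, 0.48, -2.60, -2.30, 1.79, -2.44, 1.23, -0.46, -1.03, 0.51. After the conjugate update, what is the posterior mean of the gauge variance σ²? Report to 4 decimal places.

With known mean μ and an Inverse-Gamma(α, β) prior on σ², the Normal likelihood is conjugate: posterior is Inv-Gamma(α + n/2, β + Σ(xᵢ−μ)²/2).
Σ(xᵢ−μ)² = (2.47)² + (0.48)² + (-2.60)² + (-2.30)² + (1.79)² + (-2.44)² + (1.23)² + (-0.46)² + (-1.03)² + (0.51)² = 30.5845.
Posterior: Inv-Gamma(3.11 + 10/2, 3.78 + 30.5845/2) = Inv-Gamma(8.11, 19.07225).
E[σ²|data] = β/(α−1) = 19.07225/7.11 = 2.6825.

2.6825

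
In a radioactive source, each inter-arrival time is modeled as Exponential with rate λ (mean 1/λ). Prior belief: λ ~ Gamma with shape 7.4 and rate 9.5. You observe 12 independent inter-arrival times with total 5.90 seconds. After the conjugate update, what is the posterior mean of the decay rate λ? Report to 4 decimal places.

With a Gamma(shape α, rate β) prior on the exponential rate λ, the posterior after n observations with total T = Σxᵢ is Gamma(α+n, β+T).
Posterior: Gamma(7.4+12, 9.5+5.90) = Gamma(19.4, 15.40).
Posterior mean of λ = α/β = 19.4/15.40 = 1.2597.

1.2597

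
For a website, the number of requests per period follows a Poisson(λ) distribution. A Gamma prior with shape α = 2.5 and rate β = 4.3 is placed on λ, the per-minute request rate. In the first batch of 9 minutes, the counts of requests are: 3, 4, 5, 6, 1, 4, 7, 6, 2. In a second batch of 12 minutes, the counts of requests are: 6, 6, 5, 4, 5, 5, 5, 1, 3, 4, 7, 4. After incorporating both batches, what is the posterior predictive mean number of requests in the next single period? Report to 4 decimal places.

3.7747

With a Gamma(shape α, rate β) prior, the Poisson likelihood is conjugate: the posterior is Gamma(α + ΣXᵢ, β + n).
Batch 1: sum of counts S = 38 over n = 9 minutes.
After batch 1: Gamma(α+S, β+n) = Gamma(2.5+38, 4.3+9) = Gamma(40.5, 13.3).
Batch 2: sum of counts S = 55 over n = 12 minutes.
After batch 2: Gamma(α+S, β+n) = Gamma(40.5+55, 13.3+12) = Gamma(95.5, 25.3).
The predictive distribution for one future period is NegBinom with mean α/β = 3.7747.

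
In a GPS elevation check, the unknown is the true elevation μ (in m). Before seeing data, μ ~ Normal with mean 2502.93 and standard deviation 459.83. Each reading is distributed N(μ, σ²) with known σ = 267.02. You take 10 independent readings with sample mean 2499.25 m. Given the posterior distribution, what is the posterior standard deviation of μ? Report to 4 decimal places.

83.0505

For Normal data with known variance σ², a Normal(μ₀, σ₀²) prior on μ is conjugate. Posterior precision = 1/σ₀² + n/σ²; posterior mean is the precision-weighted average of μ₀ and x̄.
σ₀² = 459.83² = 211443.6289, σ² = 267.02² = 71299.6804; σ² + n·σ₀² = 71299.6804 + 10·211443.6289 = 2185735.9694.
Posterior precision = 1/σ₀² + n/σ² = 1/211443.6289 + 10/71299.6804 = (σ² + n·σ₀²)/(σ₀²σ²) = 2185735.9694/(211443.6289·71299.6804); posterior variance σₙ² = σ₀²σ²/(σ² + n·σ₀²) = 211443.6289·71299.6804/2185735.9694 = 6897.385308.
Posterior SD = √σₙ² = √(211443.6289·71299.6804/2185735.9694) = 83.0505.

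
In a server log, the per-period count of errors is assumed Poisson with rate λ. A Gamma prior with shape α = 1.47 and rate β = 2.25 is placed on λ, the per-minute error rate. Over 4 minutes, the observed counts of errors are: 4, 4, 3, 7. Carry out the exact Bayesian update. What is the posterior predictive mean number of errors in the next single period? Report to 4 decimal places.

With a Gamma(shape α, rate β) prior, the Poisson likelihood is conjugate: the posterior is Gamma(α + ΣXᵢ, β + n).
Sum of counts S = 18 over n = 4 minutes.
Posterior: Gamma(α+S, β+n) = Gamma(1.47+18, 2.25+4) = Gamma(19.47, 6.25).
The predictive distribution for one future period is NegBinom with mean α/β = 3.1152.

3.1152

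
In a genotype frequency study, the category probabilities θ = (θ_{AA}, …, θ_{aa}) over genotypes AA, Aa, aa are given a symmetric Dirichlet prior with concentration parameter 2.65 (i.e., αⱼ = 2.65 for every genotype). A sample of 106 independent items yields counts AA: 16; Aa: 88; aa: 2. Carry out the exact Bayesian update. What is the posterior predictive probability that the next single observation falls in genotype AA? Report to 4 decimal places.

0.1637

The Dirichlet prior is conjugate to the Multinomial likelihood: each posterior αⱼ = prior αⱼ + observed count nⱼ.
Posterior concentration: (18.65, 90.65, 4.65), total = 113.95.
P(next = AA | data) = α_{AA}/Σα = 0.1637.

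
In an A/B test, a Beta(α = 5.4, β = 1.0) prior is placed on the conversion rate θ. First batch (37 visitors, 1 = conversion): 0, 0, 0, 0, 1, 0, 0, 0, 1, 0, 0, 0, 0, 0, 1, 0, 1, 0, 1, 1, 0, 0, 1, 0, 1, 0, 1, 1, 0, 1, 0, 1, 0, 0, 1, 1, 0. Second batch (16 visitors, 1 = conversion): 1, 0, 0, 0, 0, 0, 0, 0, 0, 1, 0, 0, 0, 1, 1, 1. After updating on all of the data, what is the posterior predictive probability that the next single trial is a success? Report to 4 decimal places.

The Beta prior is conjugate to a Binomial/Bernoulli likelihood; the update adds successes to α and failures to β.
After batch 1: Beta(5.4+14, 1.0+23) = Beta(19.4, 24.0).
After batch 2: Beta(19.4+5, 24.0+11) = Beta(24.4, 35.0).
For a single future Bernoulli trial, P(success | data) = α/(α+β) = 0.4108.

0.4108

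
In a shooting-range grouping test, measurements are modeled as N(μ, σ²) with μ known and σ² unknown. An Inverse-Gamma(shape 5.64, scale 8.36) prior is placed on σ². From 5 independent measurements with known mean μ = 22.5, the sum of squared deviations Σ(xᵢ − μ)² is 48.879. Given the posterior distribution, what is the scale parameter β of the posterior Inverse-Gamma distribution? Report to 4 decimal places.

With known mean μ and an Inverse-Gamma(α, β) prior on σ², the Normal likelihood is conjugate: posterior is Inv-Gamma(α + n/2, β + Σ(xᵢ−μ)²/2).
Posterior: Inv-Gamma(5.64 + 5/2, 8.36 + 48.879/2) = Inv-Gamma(8.14, 32.7995).
Posterior β = 32.7995.

32.7995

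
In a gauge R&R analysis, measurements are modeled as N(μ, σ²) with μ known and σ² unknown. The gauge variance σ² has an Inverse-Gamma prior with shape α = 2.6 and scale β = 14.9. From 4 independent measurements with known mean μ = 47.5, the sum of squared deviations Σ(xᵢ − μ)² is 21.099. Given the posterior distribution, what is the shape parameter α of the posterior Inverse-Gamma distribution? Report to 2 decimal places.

With known mean μ and an Inverse-Gamma(α, β) prior on σ², the Normal likelihood is conjugate: posterior is Inv-Gamma(α + n/2, β + Σ(xᵢ−μ)²/2).
Posterior: Inv-Gamma(2.6 + 4/2, 14.9 + 21.099/2) = Inv-Gamma(4.60, 25.4495).
Posterior α = 4.60.

4.60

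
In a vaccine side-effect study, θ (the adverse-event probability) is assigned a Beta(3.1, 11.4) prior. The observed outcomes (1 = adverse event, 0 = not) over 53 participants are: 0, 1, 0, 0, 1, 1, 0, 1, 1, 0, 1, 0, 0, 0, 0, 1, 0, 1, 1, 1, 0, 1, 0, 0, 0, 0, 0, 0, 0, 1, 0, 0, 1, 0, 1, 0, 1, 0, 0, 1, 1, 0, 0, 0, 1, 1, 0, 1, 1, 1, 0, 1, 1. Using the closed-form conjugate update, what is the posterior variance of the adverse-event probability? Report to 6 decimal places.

The Beta prior is conjugate to a Binomial/Bernoulli likelihood; the update adds successes to α and failures to β.
Posterior: Beta(α+k, β+n−k) = Beta(3.1+24, 11.4+29) = Beta(27.1, 40.4).
Var = αβ/((α+β)²(α+β+1)) = 27.1·40.4/(67.5²·68.5) = 0.003508.

0.003508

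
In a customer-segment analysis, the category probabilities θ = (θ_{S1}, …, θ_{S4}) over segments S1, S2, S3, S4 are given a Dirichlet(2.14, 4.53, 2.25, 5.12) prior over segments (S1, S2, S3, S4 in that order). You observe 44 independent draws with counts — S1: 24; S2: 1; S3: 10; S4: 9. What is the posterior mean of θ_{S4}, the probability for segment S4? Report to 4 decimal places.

The Dirichlet prior is conjugate to the Multinomial likelihood: each posterior αⱼ = prior αⱼ + observed count nⱼ.
Posterior concentration: (26.14, 5.53, 12.25, 14.12), total = 58.04.
E[θ_{S4}|data] = α_{S4}/Σα = 14.12/58.04 = 0.2433.

0.2433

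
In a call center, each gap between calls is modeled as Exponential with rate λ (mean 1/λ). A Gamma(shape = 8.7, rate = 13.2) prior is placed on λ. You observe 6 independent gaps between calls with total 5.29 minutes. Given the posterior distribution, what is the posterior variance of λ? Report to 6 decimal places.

0.042998

With a Gamma(shape α, rate β) prior on the exponential rate λ, the posterior after n observations with total T = Σxᵢ is Gamma(α+n, β+T).
Posterior: Gamma(8.7+6, 13.2+5.29) = Gamma(14.7, 18.49).
Var = α/β² = 0.042998.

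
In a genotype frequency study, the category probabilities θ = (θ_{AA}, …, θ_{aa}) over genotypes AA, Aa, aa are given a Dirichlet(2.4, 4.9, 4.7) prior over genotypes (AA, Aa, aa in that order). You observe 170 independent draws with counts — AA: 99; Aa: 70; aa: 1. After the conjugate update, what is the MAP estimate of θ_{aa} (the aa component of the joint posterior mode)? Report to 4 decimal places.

0.0263

The Dirichlet prior is conjugate to the Multinomial likelihood: each posterior αⱼ = prior αⱼ + observed count nⱼ.
Posterior concentration: (101.4, 74.9, 5.7), total = 182.0.
Joint mode component: (α_{aa}−1)/(Σα−K) = 4.7/179.0 = 0.0263.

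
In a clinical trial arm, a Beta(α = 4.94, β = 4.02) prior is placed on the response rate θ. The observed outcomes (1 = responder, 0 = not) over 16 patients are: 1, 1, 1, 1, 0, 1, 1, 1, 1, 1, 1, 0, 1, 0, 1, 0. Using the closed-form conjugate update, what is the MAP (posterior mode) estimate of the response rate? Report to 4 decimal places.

The Beta prior is conjugate to a Binomial/Bernoulli likelihood; the update adds successes to α and failures to β.
Posterior: Beta(α+k, β+n−k) = Beta(4.94+12, 4.02+4) = Beta(16.94, 8.02).
Mode of Beta(a,b) for a,b>1 is (a−1)/(a+b−2) = 15.94/22.96 = 0.6943.

0.6943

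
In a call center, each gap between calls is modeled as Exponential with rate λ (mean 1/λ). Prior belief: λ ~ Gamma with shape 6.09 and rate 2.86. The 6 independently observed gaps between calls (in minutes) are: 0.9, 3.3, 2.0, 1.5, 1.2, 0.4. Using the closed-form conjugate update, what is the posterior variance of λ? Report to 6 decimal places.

0.081763

With a Gamma(shape α, rate β) prior on the exponential rate λ, the posterior after n observations with total T = Σxᵢ is Gamma(α+n, β+T).
Sum of observations T = 9.3 minutes; n = 6.
Posterior: Gamma(6.09+6, 2.86+9.3) = Gamma(12.09, 12.16).
Var = α/β² = 0.081763.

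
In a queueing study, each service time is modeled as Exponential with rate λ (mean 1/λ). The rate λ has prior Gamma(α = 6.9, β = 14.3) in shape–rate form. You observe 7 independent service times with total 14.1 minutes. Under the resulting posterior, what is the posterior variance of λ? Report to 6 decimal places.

With a Gamma(shape α, rate β) prior on the exponential rate λ, the posterior after n observations with total T = Σxᵢ is Gamma(α+n, β+T).
Posterior: Gamma(6.9+7, 14.3+14.1) = Gamma(13.9, 28.4).
Var = α/β² = 0.017234.

0.017234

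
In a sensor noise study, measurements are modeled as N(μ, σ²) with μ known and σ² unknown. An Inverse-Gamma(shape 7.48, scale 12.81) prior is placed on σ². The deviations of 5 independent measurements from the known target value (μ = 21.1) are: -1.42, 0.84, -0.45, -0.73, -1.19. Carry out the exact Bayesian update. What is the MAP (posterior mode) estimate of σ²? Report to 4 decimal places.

With known mean μ and an Inverse-Gamma(α, β) prior on σ², the Normal likelihood is conjugate: posterior is Inv-Gamma(α + n/2, β + Σ(xᵢ−μ)²/2).
Σ(xᵢ−μ)² = (-1.42)² + (0.84)² + (-0.45)² + (-0.73)² + (-1.19)² = 4.8735.
Posterior: Inv-Gamma(7.48 + 5/2, 12.81 + 4.8735/2) = Inv-Gamma(9.98, 15.24675).
Mode = β/(α+1) = 15.24675/10.98 = 1.3886.

1.3886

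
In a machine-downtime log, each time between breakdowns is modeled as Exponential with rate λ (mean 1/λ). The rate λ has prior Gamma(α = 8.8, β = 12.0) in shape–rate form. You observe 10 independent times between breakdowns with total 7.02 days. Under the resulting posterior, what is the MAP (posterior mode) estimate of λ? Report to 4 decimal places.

0.9359

With a Gamma(shape α, rate β) prior on the exponential rate λ, the posterior after n observations with total T = Σxᵢ is Gamma(α+n, β+T).
Posterior: Gamma(8.8+10, 12.0+7.02) = Gamma(18.8, 19.02).
Mode = (α−1)/β = 0.9359.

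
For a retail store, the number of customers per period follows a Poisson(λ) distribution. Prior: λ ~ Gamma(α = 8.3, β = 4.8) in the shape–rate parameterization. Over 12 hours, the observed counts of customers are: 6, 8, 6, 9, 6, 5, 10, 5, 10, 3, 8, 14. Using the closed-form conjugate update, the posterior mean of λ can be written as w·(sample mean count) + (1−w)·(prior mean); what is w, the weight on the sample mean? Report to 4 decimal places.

0.7143

With a Gamma(shape α, rate β) prior, the Poisson likelihood is conjugate: the posterior is Gamma(α + ΣXᵢ, β + n).
Posterior mean = (α₀+S)/(β₀+n) = [n/(β₀+n)]·(S/n) + [β₀/(β₀+n)]·(α₀/β₀), so only n and β₀ enter the weight.
Weight on data w = n/(β₀+n) = 12/(4.8+12) = 12/16.8 = 0.7143.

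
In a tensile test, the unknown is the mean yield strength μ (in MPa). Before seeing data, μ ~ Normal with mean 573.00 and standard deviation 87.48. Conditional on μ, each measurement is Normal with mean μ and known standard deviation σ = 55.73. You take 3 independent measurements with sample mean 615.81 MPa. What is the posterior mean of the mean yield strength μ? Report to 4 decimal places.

For Normal data with known variance σ², a Normal(μ₀, σ₀²) prior on μ is conjugate. Posterior precision = 1/σ₀² + n/σ²; posterior mean is the precision-weighted average of μ₀ and x̄.
n·x̄ = 3·615.81 = 1847.43.
σ₀² = 87.48² = 7652.7504, σ² = 55.73² = 3105.8329; σ² + n·σ₀² = 3105.8329 + 3·7652.7504 = 26064.0841.
Posterior mean = (μ₀/σ₀² + n·x̄/σ²)/(1/σ₀² + n/σ²) = (σ²·μ₀ + σ₀²·n·x̄)/(σ² + n·σ₀²) = (3105.8329·573.00 + 7652.7504·1847.43)/26064.0841 = 15917562.923172/26064.0841 = 610.7087.

610.7087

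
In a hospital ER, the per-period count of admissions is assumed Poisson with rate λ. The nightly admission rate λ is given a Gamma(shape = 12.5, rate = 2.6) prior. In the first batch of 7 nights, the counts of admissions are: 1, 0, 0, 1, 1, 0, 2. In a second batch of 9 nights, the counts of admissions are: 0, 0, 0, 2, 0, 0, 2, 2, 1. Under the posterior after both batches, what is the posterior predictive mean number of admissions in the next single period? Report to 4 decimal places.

1.3172

With a Gamma(shape α, rate β) prior, the Poisson likelihood is conjugate: the posterior is Gamma(α + ΣXᵢ, β + n).
Batch 1: sum of counts S = 5 over n = 7 nights.
After batch 1: Gamma(α+S, β+n) = Gamma(12.5+5, 2.6+7) = Gamma(17.5, 9.6).
Batch 2: sum of counts S = 7 over n = 9 nights.
After batch 2: Gamma(α+S, β+n) = Gamma(17.5+7, 9.6+9) = Gamma(24.5, 18.6).
The predictive distribution for one future period is NegBinom with mean α/β = 1.3172.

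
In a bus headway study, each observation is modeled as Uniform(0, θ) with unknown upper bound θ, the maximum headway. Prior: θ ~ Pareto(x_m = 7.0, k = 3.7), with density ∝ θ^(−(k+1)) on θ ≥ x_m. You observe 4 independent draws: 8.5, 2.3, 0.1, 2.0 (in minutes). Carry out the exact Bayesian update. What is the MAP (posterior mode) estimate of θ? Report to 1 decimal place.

8.5

A Pareto(scale x_m, shape k) prior on the upper bound θ of Uniform(0, θ) is conjugate: posterior is Pareto(max(x_m, max xᵢ), k + n).
Sample maximum = 8.5; prior scale x_m = 7.0 → posterior scale = max = 8.5.
Posterior shape = 3.7 + 4 = 7.7.
The Pareto density is decreasing on [x_m, ∞), so the mode is x_m = 8.5.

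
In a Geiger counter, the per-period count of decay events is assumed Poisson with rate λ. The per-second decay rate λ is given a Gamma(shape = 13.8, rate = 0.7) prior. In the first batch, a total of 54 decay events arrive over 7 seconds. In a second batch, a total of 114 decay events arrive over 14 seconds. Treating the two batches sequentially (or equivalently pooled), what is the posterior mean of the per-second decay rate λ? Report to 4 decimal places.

8.3779

With a Gamma(shape α, rate β) prior, the Poisson likelihood is conjugate: the posterior is Gamma(α + ΣXᵢ, β + n).
After batch 1: Gamma(α+S, β+n) = Gamma(13.8+54, 0.7+7) = Gamma(67.8, 7.7).
After batch 2: Gamma(α+S, β+n) = Gamma(67.8+114, 7.7+14) = Gamma(181.8, 21.7).
Posterior mean = α/β = 181.8/21.7 = 8.3779.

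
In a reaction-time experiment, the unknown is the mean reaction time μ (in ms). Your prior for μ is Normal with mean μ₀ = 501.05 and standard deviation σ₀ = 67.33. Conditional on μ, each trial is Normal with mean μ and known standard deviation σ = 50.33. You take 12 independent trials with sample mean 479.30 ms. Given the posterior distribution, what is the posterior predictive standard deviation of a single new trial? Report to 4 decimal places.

52.2954

For Normal data with known variance σ², a Normal(μ₀, σ₀²) prior on μ is conjugate. Posterior precision = 1/σ₀² + n/σ²; posterior mean is the precision-weighted average of μ₀ and x̄.
σ₀² = 67.33² = 4533.3289, σ² = 50.33² = 2533.1089; σ² + n·σ₀² = 2533.1089 + 12·4533.3289 = 56933.0557.
Posterior precision = 1/σ₀² + n/σ² = 1/4533.3289 + 12/2533.1089 = (σ² + n·σ₀²)/(σ₀²σ²) = 56933.0557/(4533.3289·2533.1089); posterior variance σₙ² = σ₀²σ²/(σ² + n·σ₀²) = 4533.3289·2533.1089/56933.0557 = 201.700324.
Predictive variance for one new observation = σₙ² + σ² = 4533.3289·2533.1089/56933.0557 + 2533.1089 = σ²·(σ₀² + 56933.0557)/56933.0557 = 2533.1089·61466.3846/56933.0557 = 2734.809224; SD = √(2533.1089·61466.3846/56933.0557) = 52.2954.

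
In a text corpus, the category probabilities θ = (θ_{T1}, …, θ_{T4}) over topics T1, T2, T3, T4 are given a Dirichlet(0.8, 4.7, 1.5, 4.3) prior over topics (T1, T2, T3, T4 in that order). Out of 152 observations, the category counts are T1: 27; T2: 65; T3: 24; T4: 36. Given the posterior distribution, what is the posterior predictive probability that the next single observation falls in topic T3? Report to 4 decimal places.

0.1562

The Dirichlet prior is conjugate to the Multinomial likelihood: each posterior αⱼ = prior αⱼ + observed count nⱼ.
Posterior concentration: (27.8, 69.7, 25.5, 40.3), total = 163.3.
P(next = T3 | data) = α_{T3}/Σα = 0.1562.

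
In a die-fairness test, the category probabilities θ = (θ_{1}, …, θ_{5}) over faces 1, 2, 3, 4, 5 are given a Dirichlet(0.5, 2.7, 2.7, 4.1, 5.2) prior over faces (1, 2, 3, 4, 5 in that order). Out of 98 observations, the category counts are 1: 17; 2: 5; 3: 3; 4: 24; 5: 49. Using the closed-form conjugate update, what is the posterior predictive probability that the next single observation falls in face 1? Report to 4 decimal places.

0.1546

The Dirichlet prior is conjugate to the Multinomial likelihood: each posterior αⱼ = prior αⱼ + observed count nⱼ.
Posterior concentration: (17.5, 7.7, 5.7, 28.1, 54.2), total = 113.2.
P(next = 1 | data) = α_{1}/Σα = 0.1546.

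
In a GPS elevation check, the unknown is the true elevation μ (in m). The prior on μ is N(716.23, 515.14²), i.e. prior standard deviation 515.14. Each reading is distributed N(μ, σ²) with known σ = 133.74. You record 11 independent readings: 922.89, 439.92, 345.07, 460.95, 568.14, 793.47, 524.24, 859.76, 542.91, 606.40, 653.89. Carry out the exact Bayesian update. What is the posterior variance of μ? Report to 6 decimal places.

1616.132474

For Normal data with known variance σ², a Normal(μ₀, σ₀²) prior on μ is conjugate. Posterior precision = 1/σ₀² + n/σ²; posterior mean is the precision-weighted average of μ₀ and x̄.
σ₀² = 515.14² = 265369.2196, σ² = 133.74² = 17886.3876; σ² + n·σ₀² = 17886.3876 + 11·265369.2196 = 2936947.8032.
Posterior precision = 1/σ₀² + n/σ² = 1/265369.2196 + 11/17886.3876 = (σ² + n·σ₀²)/(σ₀²σ²) = 2936947.8032/(265369.2196·17886.3876); posterior variance σₙ² = σ₀²σ²/(σ² + n·σ₀²) = 265369.2196·17886.3876/2936947.8032 = 1616.132474.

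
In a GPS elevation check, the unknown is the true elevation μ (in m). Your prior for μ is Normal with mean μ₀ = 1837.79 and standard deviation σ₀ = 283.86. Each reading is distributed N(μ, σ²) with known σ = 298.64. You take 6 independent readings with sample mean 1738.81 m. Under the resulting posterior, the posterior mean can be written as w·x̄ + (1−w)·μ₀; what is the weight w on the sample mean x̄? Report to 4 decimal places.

For Normal data with known variance σ², a Normal(μ₀, σ₀²) prior on μ is conjugate. Posterior precision = 1/σ₀² + n/σ²; posterior mean is the precision-weighted average of μ₀ and x̄.
σ₀² = 283.86² = 80576.4996, σ² = 298.64² = 89185.8496. Prior precision 1/σ₀² = 1/80576.4996; data precision n/σ² = 6/89185.8496.
w = (n/σ²)/(1/σ₀² + n/σ²) = n·σ₀²/(σ² + n·σ₀²) = 6·80576.4996/(89185.8496 + 6·80576.4996) = 483458.9976/572644.8472 = 0.8443.

0.8443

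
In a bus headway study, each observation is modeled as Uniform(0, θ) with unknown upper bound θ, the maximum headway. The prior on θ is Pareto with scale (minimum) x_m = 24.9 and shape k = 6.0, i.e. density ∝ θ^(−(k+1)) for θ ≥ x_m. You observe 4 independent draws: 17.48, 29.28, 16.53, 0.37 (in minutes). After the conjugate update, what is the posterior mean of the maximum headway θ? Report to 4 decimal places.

A Pareto(scale x_m, shape k) prior on the upper bound θ of Uniform(0, θ) is conjugate: posterior is Pareto(max(x_m, max xᵢ), k + n).
Sample maximum = 29.28; prior scale x_m = 24.9 → posterior scale = max = 29.28.
Posterior shape = 6.0 + 4 = 10.0.
E[θ|data] = k·x_m/(k−1) = 10.0·29.28/9.0 = 32.5333.

32.5333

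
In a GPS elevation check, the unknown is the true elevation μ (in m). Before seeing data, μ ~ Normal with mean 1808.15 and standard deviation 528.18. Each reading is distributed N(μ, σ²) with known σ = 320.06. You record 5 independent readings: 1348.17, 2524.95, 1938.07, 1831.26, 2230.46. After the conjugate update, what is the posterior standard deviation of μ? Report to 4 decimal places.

For Normal data with known variance σ², a Normal(μ₀, σ₀²) prior on μ is conjugate. Posterior precision = 1/σ₀² + n/σ²; posterior mean is the precision-weighted average of μ₀ and x̄.
σ₀² = 528.18² = 278974.1124, σ² = 320.06² = 102438.4036; σ² + n·σ₀² = 102438.4036 + 5·278974.1124 = 1497308.9656.
Posterior precision = 1/σ₀² + n/σ² = 1/278974.1124 + 5/102438.4036 = (σ² + n·σ₀²)/(σ₀²σ²) = 1497308.9656/(278974.1124·102438.4036); posterior variance σₙ² = σ₀²σ²/(σ² + n·σ₀²) = 278974.1124·102438.4036/1497308.9656 = 19086.015897.
Posterior SD = √σₙ² = √(278974.1124·102438.4036/1497308.9656) = 138.1521.

138.1521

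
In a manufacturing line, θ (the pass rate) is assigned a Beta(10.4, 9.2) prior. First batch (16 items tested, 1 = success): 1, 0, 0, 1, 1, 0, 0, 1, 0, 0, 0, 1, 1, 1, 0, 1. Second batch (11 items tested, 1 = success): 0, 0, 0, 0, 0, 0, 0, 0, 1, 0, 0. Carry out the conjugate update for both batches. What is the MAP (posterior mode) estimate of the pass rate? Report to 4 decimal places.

0.4126

The Beta prior is conjugate to a Binomial/Bernoulli likelihood; the update adds successes to α and failures to β.
After batch 1: Beta(10.4+8, 9.2+8) = Beta(18.4, 17.2).
After batch 2: Beta(18.4+1, 17.2+10) = Beta(19.4, 27.2).
Mode of Beta(a,b) for a,b>1 is (a−1)/(a+b−2) = 18.4/44.6 = 0.4126.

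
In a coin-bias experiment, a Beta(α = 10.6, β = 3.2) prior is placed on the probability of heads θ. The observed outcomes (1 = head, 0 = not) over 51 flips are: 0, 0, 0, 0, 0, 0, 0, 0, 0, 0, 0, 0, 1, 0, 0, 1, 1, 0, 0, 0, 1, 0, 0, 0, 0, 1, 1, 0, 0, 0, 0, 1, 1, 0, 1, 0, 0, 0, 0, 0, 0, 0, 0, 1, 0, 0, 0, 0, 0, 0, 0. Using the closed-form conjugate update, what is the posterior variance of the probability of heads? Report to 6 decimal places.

0.003295

The Beta prior is conjugate to a Binomial/Bernoulli likelihood; the update adds successes to α and failures to β.
Posterior: Beta(α+k, β+n−k) = Beta(10.6+10, 3.2+41) = Beta(20.6, 44.2).
Var = αβ/((α+β)²(α+β+1)) = 20.6·44.2/(64.8²·65.8) = 0.003295.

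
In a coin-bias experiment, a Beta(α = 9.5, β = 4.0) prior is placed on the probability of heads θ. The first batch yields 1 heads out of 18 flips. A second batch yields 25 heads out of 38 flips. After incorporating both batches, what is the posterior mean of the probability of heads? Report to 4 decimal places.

The Beta prior is conjugate to a Binomial/Bernoulli likelihood; the update adds successes to α and failures to β.
After batch 1: Beta(9.5+1, 4.0+17) = Beta(10.5, 21.0).
After batch 2: Beta(10.5+25, 21.0+13) = Beta(35.5, 34.0).
Posterior mean = α/(α+β) = 35.5/69.5 = 0.5108.

0.5108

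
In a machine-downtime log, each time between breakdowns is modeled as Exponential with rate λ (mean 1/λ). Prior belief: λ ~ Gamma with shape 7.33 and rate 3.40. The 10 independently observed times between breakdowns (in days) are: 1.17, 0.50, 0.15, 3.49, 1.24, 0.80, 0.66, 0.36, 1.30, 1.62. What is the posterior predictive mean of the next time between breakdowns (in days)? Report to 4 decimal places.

0.8996

With a Gamma(shape α, rate β) prior on the exponential rate λ, the posterior after n observations with total T = Σxᵢ is Gamma(α+n, β+T).
Sum of observations T = 11.29 days; n = 10.
Posterior: Gamma(7.33+10, 3.40+11.29) = Gamma(17.33, 14.69).
The predictive distribution for the next observation is Lomax; its mean is β/(α−1) = 14.69/16.33 = 0.8996.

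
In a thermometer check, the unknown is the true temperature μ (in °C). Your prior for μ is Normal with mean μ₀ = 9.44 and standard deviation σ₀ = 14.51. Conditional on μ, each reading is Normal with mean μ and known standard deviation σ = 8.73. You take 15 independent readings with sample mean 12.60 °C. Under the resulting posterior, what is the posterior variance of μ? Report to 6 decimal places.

For Normal data with known variance σ², a Normal(μ₀, σ₀²) prior on μ is conjugate. Posterior precision = 1/σ₀² + n/σ²; posterior mean is the precision-weighted average of μ₀ and x̄.
σ₀² = 14.51² = 210.5401, σ² = 8.73² = 76.2129; σ² + n·σ₀² = 76.2129 + 15·210.5401 = 3234.3144.
Posterior precision = 1/σ₀² + n/σ² = 1/210.5401 + 15/76.2129 = (σ² + n·σ₀²)/(σ₀²σ²) = 3234.3144/(210.5401·76.2129); posterior variance σₙ² = σ₀²σ²/(σ² + n·σ₀²) = 210.5401·76.2129/3234.3144 = 4.961135.

4.961135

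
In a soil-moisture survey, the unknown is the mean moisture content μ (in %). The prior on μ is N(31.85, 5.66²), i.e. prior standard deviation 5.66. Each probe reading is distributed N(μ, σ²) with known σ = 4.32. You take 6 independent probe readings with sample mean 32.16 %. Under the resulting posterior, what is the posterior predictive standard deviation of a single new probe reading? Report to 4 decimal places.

4.6365

For Normal data with known variance σ², a Normal(μ₀, σ₀²) prior on μ is conjugate. Posterior precision = 1/σ₀² + n/σ²; posterior mean is the precision-weighted average of μ₀ and x̄.
σ₀² = 5.66² = 32.0356, σ² = 4.32² = 18.6624; σ² + n·σ₀² = 18.6624 + 6·32.0356 = 210.876.
Posterior precision = 1/σ₀² + n/σ² = 1/32.0356 + 6/18.6624 = (σ² + n·σ₀²)/(σ₀²σ²) = 210.876/(32.0356·18.6624); posterior variance σₙ² = σ₀²σ²/(σ² + n·σ₀²) = 32.0356·18.6624/210.876 = 2.835131.
Predictive variance for one new observation = σₙ² + σ² = 32.0356·18.6624/210.876 + 18.6624 = σ²·(σ₀² + 210.876)/210.876 = 18.6624·242.9116/210.876 = 21.497531; SD = √(18.6624·242.9116/210.876) = 4.6365.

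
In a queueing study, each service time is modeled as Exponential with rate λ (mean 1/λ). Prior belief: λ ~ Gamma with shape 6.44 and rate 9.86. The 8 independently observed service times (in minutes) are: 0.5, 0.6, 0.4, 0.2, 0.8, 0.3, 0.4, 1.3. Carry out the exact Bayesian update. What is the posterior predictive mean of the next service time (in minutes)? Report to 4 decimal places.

1.0685

With a Gamma(shape α, rate β) prior on the exponential rate λ, the posterior after n observations with total T = Σxᵢ is Gamma(α+n, β+T).
Sum of observations T = 4.5 minutes; n = 8.
Posterior: Gamma(6.44+8, 9.86+4.5) = Gamma(14.44, 14.36).
The predictive distribution for the next observation is Lomax; its mean is β/(α−1) = 14.36/13.44 = 1.0685.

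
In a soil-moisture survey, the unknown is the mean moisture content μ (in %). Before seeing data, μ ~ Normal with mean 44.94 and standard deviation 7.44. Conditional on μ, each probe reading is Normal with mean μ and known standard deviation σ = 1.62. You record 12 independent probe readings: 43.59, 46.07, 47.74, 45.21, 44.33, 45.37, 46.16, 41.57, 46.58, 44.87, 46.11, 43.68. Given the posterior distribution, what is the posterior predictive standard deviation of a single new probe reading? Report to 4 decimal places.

1.6859

For Normal data with known variance σ², a Normal(μ₀, σ₀²) prior on μ is conjugate. Posterior precision = 1/σ₀² + n/σ²; posterior mean is the precision-weighted average of μ₀ and x̄.
σ₀² = 7.44² = 55.3536, σ² = 1.62² = 2.6244; σ² + n·σ₀² = 2.6244 + 12·55.3536 = 666.8676.
Posterior precision = 1/σ₀² + n/σ² = 1/55.3536 + 12/2.6244 = (σ² + n·σ₀²)/(σ₀²σ²) = 666.8676/(55.3536·2.6244); posterior variance σₙ² = σ₀²σ²/(σ² + n·σ₀²) = 55.3536·2.6244/666.8676 = 0.217839.
Predictive variance for one new observation = σₙ² + σ² = 55.3536·2.6244/666.8676 + 2.6244 = σ²·(σ₀² + 666.8676)/666.8676 = 2.6244·722.2212/666.8676 = 2.842239; SD = √(2.6244·722.2212/666.8676) = 1.6859.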